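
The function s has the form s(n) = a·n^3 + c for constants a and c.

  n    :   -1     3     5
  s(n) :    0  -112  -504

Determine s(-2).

28

From s(-1) = 0 and s(3) = -112: -1a + c = 0 and 27a + c = -112.
Subtracting: 28a = -112, so a = -4; then c = 0 − (-4)·(-1) = -4.
So s(n) = -4n³ − 4, and s(-2) = 28.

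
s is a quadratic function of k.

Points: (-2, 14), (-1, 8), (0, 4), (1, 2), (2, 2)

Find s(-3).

22

Write s(k) = ak² + bk + c; the 5 given values yield a linear system in the 3 coefficients.
Solving, s(k) = k² - 3k + 4.
Then s(-3) = 22.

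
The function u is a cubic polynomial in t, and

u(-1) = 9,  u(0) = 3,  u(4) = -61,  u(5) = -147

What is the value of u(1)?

5

Write u(t) = at³ + bt² + ct + d; the 4 given values yield a linear system in the 4 coefficients.
Solving, u(t) = -2t³ + 4t² + 3.
Then u(1) = 5.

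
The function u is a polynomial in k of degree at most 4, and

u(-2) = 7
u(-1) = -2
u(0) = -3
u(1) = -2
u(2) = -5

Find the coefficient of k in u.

1

First differences: -9, -1, 1, -3. Second differences: 8, 2, -4. Third differences: -6, -6.
Level-3 differences are constant, so u has degree 3.
Fitting a degree-3 polynomial gives u(k) = -k³ + k² + k - 3.
The coefficient of k is 1.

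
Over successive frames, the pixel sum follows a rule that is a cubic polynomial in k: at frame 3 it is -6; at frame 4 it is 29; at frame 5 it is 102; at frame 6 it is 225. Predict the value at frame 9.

Write the value at k as P(k).
Write P(k) = ak³ + bk² + ck + d; the 4 given values yield a linear system in the 4 coefficients.
Solving, P(k) = 2k³ - 5k² - 4k - 3.
Then P(9) = 1014.

1014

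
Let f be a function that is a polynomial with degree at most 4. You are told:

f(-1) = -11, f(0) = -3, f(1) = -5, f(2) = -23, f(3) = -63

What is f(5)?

-233

Write f(x) = ax^4 + bx³ + cx² + dx + e; the 5 given values yield a linear system in the 5 coefficients.
Solving, the leading coefficient vanishes, and f(x) = -x³ - 5x² + 4x - 3.
Then f(5) = -233.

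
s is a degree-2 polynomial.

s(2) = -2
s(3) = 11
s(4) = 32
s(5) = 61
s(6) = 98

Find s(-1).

7

Write s(n) = an² + bn + c; the 5 given values yield a linear system in the 3 coefficients.
Solving, s(n) = 4n² - 7n - 4.
Then s(-1) = 7.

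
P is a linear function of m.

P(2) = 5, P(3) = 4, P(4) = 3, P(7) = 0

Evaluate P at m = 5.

Write P(m) = am + b; the 4 given values yield a linear system in the 2 coefficients.
Solving, P(m) = -m + 7.
Then P(5) = 2.

2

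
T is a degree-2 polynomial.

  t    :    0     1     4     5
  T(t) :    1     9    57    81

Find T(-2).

-3

Write T(t) = at² + bt + c; the 4 given values yield a linear system in the 3 coefficients.
Solving, T(t) = 2t² + 6t + 1.
Then T(-2) = -3.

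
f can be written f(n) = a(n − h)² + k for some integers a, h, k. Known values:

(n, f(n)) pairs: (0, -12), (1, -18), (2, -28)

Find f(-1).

First differences -6, -10; second difference -4 = 2a, so a = -2.
Expanding, the n-coefficient is −2ah = 4h; matching it to the data gives h = -1, and then k = -10.
So f(n) = -2(n + 1)² − 10.
f(-1) = -2·0² − 10 = -10.

-10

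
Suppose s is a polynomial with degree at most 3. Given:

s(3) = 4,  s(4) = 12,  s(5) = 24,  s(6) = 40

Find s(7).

Write s(t) = at³ + bt² + ct + d; the 4 given values yield a linear system in the 4 coefficients.
Solving, the leading coefficient vanishes, and s(t) = 2t² - 6t + 4.
Then s(7) = 60.

60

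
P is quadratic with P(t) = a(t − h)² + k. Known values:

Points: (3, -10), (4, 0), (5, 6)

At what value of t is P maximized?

First differences 10, 6; second difference -4 = 2a, so a = -2.
Expanding, the t-coefficient is −2ah = 4h; matching it to the data gives h = 6, and then k = 8.
So P(t) = -2(t − 6)² + 8.
Hence h = 6.

6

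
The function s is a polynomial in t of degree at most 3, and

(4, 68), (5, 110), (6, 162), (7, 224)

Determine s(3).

First differences: 42, 52, 62. Second differences: 10, 10.
Level-2 differences are constant, so s has degree 2.
Fitting a degree-2 polynomial gives s(t) = 5t² - 3t.
Then s(3) = 36.

36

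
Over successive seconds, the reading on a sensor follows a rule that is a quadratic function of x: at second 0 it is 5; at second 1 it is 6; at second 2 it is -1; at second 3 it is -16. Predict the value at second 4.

-39

Write the value at x as s(x).
First differences: 1, -7, -15. Second differences: -8, -8.
Level-2 differences are constant, so s has degree 2.
Fitting a degree-2 polynomial gives s(x) = -4x² + 5x + 5.
Then s(4) = -39.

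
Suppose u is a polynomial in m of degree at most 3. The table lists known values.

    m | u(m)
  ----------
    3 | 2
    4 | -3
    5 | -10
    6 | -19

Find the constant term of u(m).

5

First differences: -5, -7, -9. Second differences: -2, -2.
Level-2 differences are constant, so u has degree 2.
Fitting a degree-2 polynomial gives u(m) = -m² + 2m + 5.
The constant term is u(0) = 5.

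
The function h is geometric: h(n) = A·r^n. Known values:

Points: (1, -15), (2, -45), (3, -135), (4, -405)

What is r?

Consecutive ratio: -45/(-15) = 3, and -135/(-45) = 3, so r = 3.
Then A·3^1 = -15 gives A = -5, and h(n) = -5·3^n.

3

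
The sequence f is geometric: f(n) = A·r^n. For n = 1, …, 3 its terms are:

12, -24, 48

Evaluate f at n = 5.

192

Consecutive ratio: -24/12 = -2, and 48/(-24) = -2, so r = -2.
Then A·(-2)^1 = 12 gives A = -6, and f(n) = -6·(-2)^n.
f(5) = -6·(-2)^5 = 192.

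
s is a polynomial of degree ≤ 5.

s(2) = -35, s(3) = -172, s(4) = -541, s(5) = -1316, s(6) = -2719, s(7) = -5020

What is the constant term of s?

-1

First differences: -137, -369, -775, -1403, -2301. Second differences: -232, -406, -628, -898. Third differences: -174, -222, -270. Fourth differences: -48, -48.
Level-4 differences are constant, so s has degree 4.
Fitting a degree-4 polynomial gives s(n) = -2n^4 - n³ + 3n² - 3n - 1.
The constant term is s(0) = -1.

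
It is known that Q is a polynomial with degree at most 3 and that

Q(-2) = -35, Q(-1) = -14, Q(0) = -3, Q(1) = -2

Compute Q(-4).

-107

Write Q(n) = an³ + bn² + cn + d; the 4 given values yield a linear system in the 4 coefficients.
Solving, the leading coefficient vanishes, and Q(n) = -5n² + 6n - 3.
Then Q(-4) = -107.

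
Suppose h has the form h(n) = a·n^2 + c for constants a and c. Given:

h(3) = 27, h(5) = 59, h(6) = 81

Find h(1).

From h(3) = 27 and h(5) = 59: 9a + c = 27 and 25a + c = 59.
Subtracting: 16a = 32, so a = 2; then c = 27 − 2·9 = 9.
So h(n) = 2n² + 9, and h(1) = 11.

11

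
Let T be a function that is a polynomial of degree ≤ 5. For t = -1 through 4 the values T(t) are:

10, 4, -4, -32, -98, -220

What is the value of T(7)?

-1102

First differences: -6, -8, -28, -66, -122. Second differences: -2, -20, -38, -56. Third differences: -18, -18, -18.
Level-3 differences are constant, so T has degree 3.
Fitting a degree-3 polynomial gives T(t) = -3t³ - t² - 4t + 4.
Then T(7) = -1102.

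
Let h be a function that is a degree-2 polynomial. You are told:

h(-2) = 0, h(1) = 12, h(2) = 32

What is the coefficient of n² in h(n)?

Write h(n) = an² + bn + c; the 3 given values yield a linear system in the 3 coefficients.
Solving, h(n) = 4n² + 8n.
The coefficient of n² is 4.

4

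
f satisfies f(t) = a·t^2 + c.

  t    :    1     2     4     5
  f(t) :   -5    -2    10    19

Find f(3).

From f(1) = -5 and f(2) = -2: 1a + c = -5 and 4a + c = -2.
Subtracting: 3a = 3, so a = 1; then c = -5 − 1·1 = -6.
So f(t) = 1t² − 6, and f(3) = 3.

3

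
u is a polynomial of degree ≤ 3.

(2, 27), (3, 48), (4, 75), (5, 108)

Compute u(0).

First differences: 21, 27, 33. Second differences: 6, 6.
Level-2 differences are constant, so u has degree 2.
Fitting a degree-2 polynomial gives u(x) = 3x² + 6x + 3.
Then u(0) = 3.

3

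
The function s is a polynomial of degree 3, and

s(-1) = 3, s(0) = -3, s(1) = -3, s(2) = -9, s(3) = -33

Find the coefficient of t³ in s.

-2

First differences: -6, 0, -6, -24. Second differences: 6, -6, -18. Third differences: -12, -12.
Level-3 differences are constant, so s has degree 3.
Fitting a degree-3 polynomial gives s(t) = -2t³ + 3t² - t - 3.
The coefficient of t³ is -2.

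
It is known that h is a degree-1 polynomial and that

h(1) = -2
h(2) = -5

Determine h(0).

Write h(m) = am + b; the 2 given values yield a linear system in the 2 coefficients.
Solving, h(m) = -3m + 1.
Then h(0) = 1.

1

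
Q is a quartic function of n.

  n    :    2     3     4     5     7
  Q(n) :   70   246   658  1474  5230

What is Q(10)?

20854

Write Q(n) = an^4 + bn³ + cn² + dn + e; the 5 given values yield a linear system in the 5 coefficients.
Solving, Q(n) = 2n^4 + 8n² + 6n - 6.
Then Q(10) = 20854.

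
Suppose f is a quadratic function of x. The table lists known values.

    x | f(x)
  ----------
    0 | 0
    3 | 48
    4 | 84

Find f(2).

22

Write f(x) = ax² + bx + c; the 3 given values yield a linear system in the 3 coefficients.
Solving, f(x) = 5x² + x.
Then f(2) = 22.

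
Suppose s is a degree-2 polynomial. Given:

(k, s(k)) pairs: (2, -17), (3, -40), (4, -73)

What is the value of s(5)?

Write s(k) = ak² + bk + c; the 3 given values yield a linear system in the 3 coefficients.
Solving, s(k) = -5k² + 2k - 1.
Then s(5) = -116.

-116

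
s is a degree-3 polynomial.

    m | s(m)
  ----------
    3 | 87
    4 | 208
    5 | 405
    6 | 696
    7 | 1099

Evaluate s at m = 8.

1632

First differences: 121, 197, 291, 403. Second differences: 76, 94, 112. Third differences: 18, 18.
Level-3 differences are constant, so s has degree 3.
Fitting a degree-3 polynomial gives s(m) = 3m³ + 2m² - 4m.
Then s(8) = 1632.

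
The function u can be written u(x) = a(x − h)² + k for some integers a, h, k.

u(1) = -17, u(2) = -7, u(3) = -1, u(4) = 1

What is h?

4

First differences 10, 6, 2; second difference -4 = 2a, so a = -2.
Expanding, the x-coefficient is −2ah = 4h; matching it to the data gives h = 4, and then k = 1.
So u(x) = -2(x − 4)² + 1.
Hence h = 4.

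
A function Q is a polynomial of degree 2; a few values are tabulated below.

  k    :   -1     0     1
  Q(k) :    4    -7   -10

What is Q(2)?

-5

Write Q(k) = ak² + bk + c; the 3 given values yield a linear system in the 3 coefficients.
Solving, Q(k) = 4k² - 7k - 7.
Then Q(2) = -5.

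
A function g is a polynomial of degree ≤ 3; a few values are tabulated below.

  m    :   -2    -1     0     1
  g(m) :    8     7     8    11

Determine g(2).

16

Write g(m) = am³ + bm² + cm + d; the 4 given values yield a linear system in the 4 coefficients.
Solving, the leading coefficient vanishes, and g(m) = m² + 2m + 8.
Then g(2) = 16.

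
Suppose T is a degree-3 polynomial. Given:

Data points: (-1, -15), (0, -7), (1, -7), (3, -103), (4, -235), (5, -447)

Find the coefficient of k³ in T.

-3

Write T(k) = ak³ + bk² + ck + d; the 6 given values yield a linear system in the 4 coefficients.
Solving, T(k) = -3k³ - 4k² + 7k - 7.
The coefficient of k³ is -3.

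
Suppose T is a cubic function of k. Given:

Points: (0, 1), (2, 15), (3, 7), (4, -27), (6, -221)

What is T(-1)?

Write T(k) = ak³ + bk² + ck + d; the 5 given values yield a linear system in the 4 coefficients.
Solving, T(k) = -2k³ + 5k² + 5k + 1.
Then T(-1) = 3.

3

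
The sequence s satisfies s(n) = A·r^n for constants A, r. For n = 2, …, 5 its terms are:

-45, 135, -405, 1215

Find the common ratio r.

-3

Consecutive ratio: 135/(-45) = -3, and -405/135 = -3, so r = -3.
Then A·(-3)^2 = -45 gives A = -5, and s(n) = -5·(-3)^n.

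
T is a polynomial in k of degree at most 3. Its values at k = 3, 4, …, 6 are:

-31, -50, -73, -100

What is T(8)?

First differences: -19, -23, -27. Second differences: -4, -4.
Level-2 differences are constant, so T has degree 2.
Fitting a degree-2 polynomial gives T(k) = -2k² - 5k + 2.
Then T(8) = -166.

-166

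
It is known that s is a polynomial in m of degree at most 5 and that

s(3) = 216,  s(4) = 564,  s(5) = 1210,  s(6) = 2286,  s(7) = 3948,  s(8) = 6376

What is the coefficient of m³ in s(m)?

4

First differences: 348, 646, 1076, 1662, 2428. Second differences: 298, 430, 586, 766. Third differences: 132, 156, 180. Fourth differences: 24, 24.
Level-4 differences are constant, so s has degree 4.
Fitting a degree-4 polynomial gives s(m) = m^4 + 4m³ + 4m² - 3m.
The coefficient of m³ is 4.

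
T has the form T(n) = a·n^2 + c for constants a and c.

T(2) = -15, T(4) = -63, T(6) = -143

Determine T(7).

-195

From T(2) = -15 and T(4) = -63: 4a + c = -15 and 16a + c = -63.
Subtracting: 12a = -48, so a = -4; then c = -15 − (-4)·4 = 1.
So T(n) = -4n² + 1, and T(7) = -195.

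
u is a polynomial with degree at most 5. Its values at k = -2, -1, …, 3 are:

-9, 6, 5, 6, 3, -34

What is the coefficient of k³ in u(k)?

1

Write u(k) = ak^5 + bk^4 + ck³ + dk² + ek + p; the 6 given values yield a linear system in the 6 coefficients.
Solving, the leading coefficient vanishes, and u(k) = -k^4 + k³ + 2k² - k + 5.
The coefficient of k³ is 1.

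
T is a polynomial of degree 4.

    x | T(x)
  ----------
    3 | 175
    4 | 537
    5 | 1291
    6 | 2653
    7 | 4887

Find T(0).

Write T(x) = ax^4 + bx³ + cx² + dx + e; the 5 given values yield a linear system in the 5 coefficients.
Solving, T(x) = 2x^4 + 2x² - 2x + 1.
Then T(0) = 1.

1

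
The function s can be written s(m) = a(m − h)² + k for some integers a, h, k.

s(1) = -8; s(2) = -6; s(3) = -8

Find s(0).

-14

First differences 2, -2; second difference -4 = 2a, so a = -2.
Expanding, the m-coefficient is −2ah = 4h; matching it to the data gives h = 2, and then k = -6.
So s(m) = -2(m − 2)² − 6.
s(0) = -2·(-2)² − 6 = -14.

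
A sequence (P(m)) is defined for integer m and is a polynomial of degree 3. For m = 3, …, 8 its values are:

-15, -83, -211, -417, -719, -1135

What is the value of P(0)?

9

Write P(m) = am³ + bm² + cm + d; the 6 given values yield a linear system in the 4 coefficients.
Solving, P(m) = -3m³ + 6m² + m + 9.
Then P(0) = 9.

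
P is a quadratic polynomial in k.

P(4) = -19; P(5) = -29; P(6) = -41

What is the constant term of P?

1

Write P(k) = ak² + bk + c; the 3 given values yield a linear system in the 3 coefficients.
Solving, P(k) = -k² - k + 1.
The constant term is P(0) = 1.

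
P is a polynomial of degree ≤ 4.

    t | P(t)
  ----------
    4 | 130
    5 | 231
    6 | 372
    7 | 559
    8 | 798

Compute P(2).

First differences: 101, 141, 187, 239. Second differences: 40, 46, 52. Third differences: 6, 6.
Level-3 differences are constant, so P has degree 3.
Fitting a degree-3 polynomial gives P(t) = t³ + 5t² - 5t + 6.
Then P(2) = 24.

24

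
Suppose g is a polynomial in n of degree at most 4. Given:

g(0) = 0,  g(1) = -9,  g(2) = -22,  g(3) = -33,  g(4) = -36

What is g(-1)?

First differences: -9, -13, -11, -3. Second differences: -4, 2, 8. Third differences: 6, 6.
Level-3 differences are constant, so g has degree 3.
Fitting a degree-3 polynomial gives g(n) = n³ - 5n² - 5n.
Then g(-1) = -1.

-1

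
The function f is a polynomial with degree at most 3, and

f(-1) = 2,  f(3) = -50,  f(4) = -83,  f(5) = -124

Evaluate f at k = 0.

1

Write f(k) = ak³ + bk² + ck + d; the 4 given values yield a linear system in the 4 coefficients.
Solving, the leading coefficient vanishes, and f(k) = -4k² - 5k + 1.
Then f(0) = 1.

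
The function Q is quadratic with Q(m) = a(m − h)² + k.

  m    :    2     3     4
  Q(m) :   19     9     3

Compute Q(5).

1

First differences -10, -6; second difference 4 = 2a, so a = 2.
Expanding, the m-coefficient is −2ah = -4h; matching it to the data gives h = 5, and then k = 1.
So Q(m) = 2(m − 5)² + 1.
Q(5) = 2·0² + 1 = 1.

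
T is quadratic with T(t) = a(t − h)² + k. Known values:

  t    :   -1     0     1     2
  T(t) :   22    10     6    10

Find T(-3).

First differences -12, -4, 4; second difference 8 = 2a, so a = 4.
Expanding, the t-coefficient is −2ah = -8h; matching it to the data gives h = 1, and then k = 6.
So T(t) = 4(t − 1)² + 6.
T(-3) = 4·(-4)² + 6 = 70.

70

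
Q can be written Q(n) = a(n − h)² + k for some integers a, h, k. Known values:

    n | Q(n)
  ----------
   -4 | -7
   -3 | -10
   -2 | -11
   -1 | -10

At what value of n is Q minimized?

First differences -3, -1, 1; second difference 2 = 2a, so a = 1.
Expanding, the n-coefficient is −2ah = -2h; matching it to the data gives h = -2, and then k = -11.
So Q(n) = 1(n + 2)² − 11.
Hence h = -2.

-2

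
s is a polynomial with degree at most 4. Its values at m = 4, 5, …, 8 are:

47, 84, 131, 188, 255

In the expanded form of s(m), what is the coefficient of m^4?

0

First differences: 37, 47, 57, 67. Second differences: 10, 10, 10.
Level-2 differences are constant, so s has degree 2.
Fitting a degree-2 polynomial gives s(m) = 5m² - 8m - 1.
The coefficient of m^4 is 0.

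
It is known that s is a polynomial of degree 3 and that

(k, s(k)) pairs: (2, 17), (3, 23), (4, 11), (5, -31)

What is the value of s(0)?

Write s(k) = ak³ + bk² + ck + d; the 4 given values yield a linear system in the 4 coefficients.
Solving, s(k) = -2k³ + 9k² - k - 1.
Then s(0) = -1.

-1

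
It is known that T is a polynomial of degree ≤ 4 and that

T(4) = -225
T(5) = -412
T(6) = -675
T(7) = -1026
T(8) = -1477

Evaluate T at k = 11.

-3550

First differences: -187, -263, -351, -451. Second differences: -76, -88, -100. Third differences: -12, -12.
Level-3 differences are constant, so T has degree 3.
Fitting a degree-3 polynomial gives T(k) = -2k³ - 8k² + 7k + 3.
Then T(11) = -3550.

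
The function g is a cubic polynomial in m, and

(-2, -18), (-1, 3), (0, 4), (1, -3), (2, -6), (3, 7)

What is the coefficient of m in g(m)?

First differences: 21, 1, -7, -3, 13. Second differences: -20, -8, 4, 16. Third differences: 12, 12, 12.
Level-3 differences are constant, so g has degree 3.
Fitting a degree-3 polynomial gives g(m) = 2m³ - 4m² - 5m + 4.
The coefficient of m is -5.

-5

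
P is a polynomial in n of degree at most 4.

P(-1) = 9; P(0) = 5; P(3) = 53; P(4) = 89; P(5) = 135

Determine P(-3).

Write P(n) = an^4 + bn³ + cn² + dn + e; the 5 given values yield a linear system in the 5 coefficients.
Solving, the top 2 coefficients vanish, and P(n) = 5n² + n + 5.
Then P(-3) = 47.

47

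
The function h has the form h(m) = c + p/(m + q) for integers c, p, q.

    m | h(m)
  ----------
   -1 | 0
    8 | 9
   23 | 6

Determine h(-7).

3

(h(m) − c)(m + q) = p for each data point; the three points give a linear system in c and q, then p follows.
Solving: c = 5, q = -3, p = 20, so h(m) = 5 + 20/(m − 3).
Then h(-7) = 5 + 20/(-10) = 3.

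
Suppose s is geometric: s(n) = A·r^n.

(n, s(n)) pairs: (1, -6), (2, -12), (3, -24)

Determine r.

2

Consecutive ratio: -12/(-6) = 2, and -24/(-12) = 2, so r = 2.
Then A·2^1 = -6 gives A = -3, and s(n) = -3·2^n.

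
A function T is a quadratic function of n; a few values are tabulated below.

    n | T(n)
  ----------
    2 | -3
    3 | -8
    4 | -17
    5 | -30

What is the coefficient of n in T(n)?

5

First differences: -5, -9, -13. Second differences: -4, -4.
Level-2 differences are constant, so T has degree 2.
Fitting a degree-2 polynomial gives T(n) = -2n² + 5n - 5.
The coefficient of n is 5.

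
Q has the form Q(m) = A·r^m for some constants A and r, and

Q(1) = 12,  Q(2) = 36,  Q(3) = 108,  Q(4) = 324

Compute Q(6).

Consecutive ratio: 36/12 = 3, and 108/36 = 3, so r = 3.
Then A·3^1 = 12 gives A = 4, and Q(m) = 4·3^m.
Q(6) = 4·3^6 = 2916.

2916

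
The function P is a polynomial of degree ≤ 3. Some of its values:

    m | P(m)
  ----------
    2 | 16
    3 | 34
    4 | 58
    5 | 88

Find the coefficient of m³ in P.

0

First differences: 18, 24, 30. Second differences: 6, 6.
Level-2 differences are constant, so P has degree 2.
Fitting a degree-2 polynomial gives P(m) = 3m² + 3m - 2.
The coefficient of m³ is 0.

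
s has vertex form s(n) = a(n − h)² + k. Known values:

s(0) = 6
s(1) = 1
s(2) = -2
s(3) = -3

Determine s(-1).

13

First differences -5, -3, -1; second difference 2 = 2a, so a = 1.
Expanding, the n-coefficient is −2ah = -2h; matching it to the data gives h = 3, and then k = -3.
So s(n) = 1(n − 3)² − 3.
s(-1) = 1·(-4)² − 3 = 13.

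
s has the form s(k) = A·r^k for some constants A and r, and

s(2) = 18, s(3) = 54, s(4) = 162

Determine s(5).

486

Consecutive ratio: 54/18 = 3, and 162/54 = 3, so r = 3.
Then A·3^2 = 18 gives A = 2, and s(k) = 2·3^k.
s(5) = 2·3^5 = 486.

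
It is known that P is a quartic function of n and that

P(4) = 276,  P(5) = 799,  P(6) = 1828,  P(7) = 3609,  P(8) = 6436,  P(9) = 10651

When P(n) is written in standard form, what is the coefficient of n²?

-4

First differences: 523, 1029, 1781, 2827, 4215. Second differences: 506, 752, 1046, 1388. Third differences: 246, 294, 342. Fourth differences: 48, 48.
Level-4 differences are constant, so P has degree 4.
Fitting a degree-4 polynomial gives P(n) = 2n^4 - 3n³ - 4n² + 4n + 4.
The coefficient of n² is -4.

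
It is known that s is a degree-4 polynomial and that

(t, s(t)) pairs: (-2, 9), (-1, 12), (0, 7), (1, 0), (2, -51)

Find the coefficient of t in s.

-3

Write s(t) = at^4 + bt³ + ct² + dt + e; the 5 given values yield a linear system in the 5 coefficients.
Solving, s(t) = -2t^4 - 3t³ + t² - 3t + 7.
The coefficient of t is -3.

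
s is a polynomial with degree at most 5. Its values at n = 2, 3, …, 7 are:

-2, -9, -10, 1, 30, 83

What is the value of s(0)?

First differences: -7, -1, 11, 29, 53. Second differences: 6, 12, 18, 24. Third differences: 6, 6, 6.
Level-3 differences are constant, so s has degree 3.
Fitting a degree-3 polynomial gives s(n) = n³ - 6n² + 4n + 6.
Then s(0) = 6.

6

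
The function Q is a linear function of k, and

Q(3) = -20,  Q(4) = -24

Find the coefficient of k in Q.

-4

Write Q(k) = ak + b; the 2 given values yield a linear system in the 2 coefficients.
Solving, Q(k) = -4k - 8.
The coefficient of k is -4.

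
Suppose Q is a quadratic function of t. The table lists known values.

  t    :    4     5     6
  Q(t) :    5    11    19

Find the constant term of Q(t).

Write Q(t) = at² + bt + c; the 3 given values yield a linear system in the 3 coefficients.
Solving, Q(t) = t² - 3t + 1.
The constant term is Q(0) = 1.

1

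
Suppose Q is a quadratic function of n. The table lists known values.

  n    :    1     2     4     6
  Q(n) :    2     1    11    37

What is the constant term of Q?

Write Q(n) = an² + bn + c; the 4 given values yield a linear system in the 3 coefficients.
Solving, Q(n) = 2n² - 7n + 7.
The constant term is Q(0) = 7.

7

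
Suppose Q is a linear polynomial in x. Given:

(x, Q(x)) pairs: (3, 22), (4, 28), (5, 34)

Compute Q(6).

40

First differences: 6, 6.
Level-1 differences are constant, so Q has degree 1.
Fitting a degree-1 polynomial gives Q(x) = 6x + 4.
Then Q(6) = 40.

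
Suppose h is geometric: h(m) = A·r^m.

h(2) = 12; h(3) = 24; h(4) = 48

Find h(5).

Consecutive ratio: 24/12 = 2, and 48/24 = 2, so r = 2.
Then A·2^2 = 12 gives A = 3, and h(m) = 3·2^m.
h(5) = 3·2^5 = 96.

96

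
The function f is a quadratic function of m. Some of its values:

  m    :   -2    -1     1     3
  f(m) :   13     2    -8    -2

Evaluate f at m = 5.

20

Write f(m) = am² + bm + c; the 4 given values yield a linear system in the 3 coefficients.
Solving, f(m) = 2m² - 5m - 5.
Then f(5) = 20.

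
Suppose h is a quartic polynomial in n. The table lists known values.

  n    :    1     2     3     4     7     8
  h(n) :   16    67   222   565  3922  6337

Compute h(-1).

Write h(n) = an^4 + bn³ + cn² + dn + e; the 6 given values yield a linear system in the 5 coefficients.
Solving, h(n) = n^4 + 4n³ + 3n² - n + 9.
Then h(-1) = 10.

10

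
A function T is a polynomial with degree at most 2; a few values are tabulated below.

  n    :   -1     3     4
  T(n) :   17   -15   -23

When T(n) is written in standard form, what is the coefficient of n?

Write T(n) = an² + bn + c; the 3 given values yield a linear system in the 3 coefficients.
Solving, the leading coefficient vanishes, and T(n) = -8n + 9.
The coefficient of n is -8.

-8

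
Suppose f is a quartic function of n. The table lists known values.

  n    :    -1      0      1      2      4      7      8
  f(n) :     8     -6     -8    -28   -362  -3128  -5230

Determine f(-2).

40

Write f(n) = an^4 + bn³ + cn² + dn + e; the 7 given values yield a linear system in the 5 coefficients.
Solving, f(n) = -n^4 - 3n³ + 7n² - 5n - 6.
Then f(-2) = 40.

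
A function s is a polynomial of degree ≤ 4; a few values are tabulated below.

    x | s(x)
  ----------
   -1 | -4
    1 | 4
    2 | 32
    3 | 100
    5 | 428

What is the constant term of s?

-2

Write s(x) = ax^4 + bx³ + cx² + dx + e; the 5 given values yield a linear system in the 5 coefficients.
Solving, the leading coefficient vanishes, and s(x) = 3x³ + 2x² + x - 2.
The constant term is s(0) = -2.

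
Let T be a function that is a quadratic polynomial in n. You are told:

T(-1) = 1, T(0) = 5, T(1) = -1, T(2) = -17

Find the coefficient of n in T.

-1

Write T(n) = an² + bn + c; the 4 given values yield a linear system in the 3 coefficients.
Solving, T(n) = -5n² - n + 5.
The coefficient of n is -1.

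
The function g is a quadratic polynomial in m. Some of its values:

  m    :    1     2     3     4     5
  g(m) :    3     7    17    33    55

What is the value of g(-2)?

27

First differences: 4, 10, 16, 22. Second differences: 6, 6, 6.
Level-2 differences are constant, so g has degree 2.
Fitting a degree-2 polynomial gives g(m) = 3m² - 5m + 5.
Then g(-2) = 27.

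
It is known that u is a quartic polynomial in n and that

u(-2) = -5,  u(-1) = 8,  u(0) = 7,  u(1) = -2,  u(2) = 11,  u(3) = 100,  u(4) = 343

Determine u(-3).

First differences: 13, -1, -9, 13, 89, 243. Second differences: -14, -8, 22, 76, 154. Third differences: 6, 30, 54, 78. Fourth differences: 24, 24, 24.
Level-4 differences are constant, so u has degree 4.
Fitting a degree-4 polynomial gives u(n) = n^4 + 3n³ - 5n² - 8n + 7.
Then u(-3) = -14.

-14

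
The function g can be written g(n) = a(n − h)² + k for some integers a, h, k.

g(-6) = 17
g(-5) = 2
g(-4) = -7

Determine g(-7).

38

First differences -15, -9; second difference 6 = 2a, so a = 3.
Expanding, the n-coefficient is −2ah = -6h; matching it to the data gives h = -3, and then k = -10.
So g(n) = 3(n + 3)² − 10.
g(-7) = 3·(-4)² − 10 = 38.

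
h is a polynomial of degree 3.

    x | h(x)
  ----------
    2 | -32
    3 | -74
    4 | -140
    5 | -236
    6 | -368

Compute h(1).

Write h(x) = ax³ + bx² + cx + d; the 5 given values yield a linear system in the 4 coefficients.
Solving, h(x) = -x³ - 3x² - 8x + 4.
Then h(1) = -8.

-8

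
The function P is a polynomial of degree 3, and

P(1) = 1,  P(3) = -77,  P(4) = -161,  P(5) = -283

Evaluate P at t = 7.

Write P(t) = at³ + bt² + ct + d; the 4 given values yield a linear system in the 4 coefficients.
Solving, P(t) = -t³ - 7t² + 2t + 7.
Then P(7) = -665.

-665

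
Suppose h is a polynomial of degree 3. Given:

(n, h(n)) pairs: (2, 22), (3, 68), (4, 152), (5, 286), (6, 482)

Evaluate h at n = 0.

-4

Write h(n) = an³ + bn² + cn + d; the 5 given values yield a linear system in the 4 coefficients.
Solving, h(n) = 2n³ + n² + 3n - 4.
Then h(0) = -4.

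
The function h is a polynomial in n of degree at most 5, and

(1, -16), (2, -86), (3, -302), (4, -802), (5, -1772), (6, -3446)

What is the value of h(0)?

-2

First differences: -70, -216, -500, -970, -1674. Second differences: -146, -284, -470, -704. Third differences: -138, -186, -234. Fourth differences: -48, -48.
Level-4 differences are constant, so h has degree 4.
Fitting a degree-4 polynomial gives h(n) = -2n^4 - 3n³ - 5n² - 4n - 2.
Then h(0) = -2.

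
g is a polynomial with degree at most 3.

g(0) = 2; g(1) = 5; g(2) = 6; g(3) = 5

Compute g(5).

Write g(t) = at³ + bt² + ct + d; the 4 given values yield a linear system in the 4 coefficients.
Solving, the leading coefficient vanishes, and g(t) = -t² + 4t + 2.
Then g(5) = -3.

-3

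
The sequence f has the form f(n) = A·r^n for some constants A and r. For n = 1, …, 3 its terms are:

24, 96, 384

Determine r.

Consecutive ratio: 96/24 = 4, and 384/96 = 4, so r = 4.
Then A·4^1 = 24 gives A = 6, and f(n) = 6·4^n.

4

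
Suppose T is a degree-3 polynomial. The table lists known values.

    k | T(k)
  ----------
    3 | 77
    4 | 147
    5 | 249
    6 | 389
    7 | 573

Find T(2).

Write T(k) = ak³ + bk² + ck + d; the 5 given values yield a linear system in the 4 coefficients.
Solving, T(k) = k³ + 4k² + 5k - 1.
Then T(2) = 33.

33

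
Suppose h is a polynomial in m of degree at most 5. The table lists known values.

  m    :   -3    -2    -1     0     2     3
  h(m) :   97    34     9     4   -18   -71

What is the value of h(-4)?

216

Write h(m) = am^5 + bm^4 + cm³ + dm² + em + p; the 6 given values yield a linear system in the 6 coefficients.
Solving, the top 2 coefficients vanish, and h(m) = -3m³ + m² - m + 4.
Then h(-4) = 216.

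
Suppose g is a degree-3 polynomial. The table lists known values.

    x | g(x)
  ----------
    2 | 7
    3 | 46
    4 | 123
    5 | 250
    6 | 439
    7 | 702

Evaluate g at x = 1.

-6

Write g(x) = ax³ + bx² + cx + d; the 6 given values yield a linear system in the 4 coefficients.
Solving, g(x) = 2x³ + x² - 4x - 5.
Then g(1) = -6.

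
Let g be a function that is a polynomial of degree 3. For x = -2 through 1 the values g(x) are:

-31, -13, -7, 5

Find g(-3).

Write g(x) = ax³ + bx² + cx + d; the 4 given values yield a linear system in the 4 coefficients.
Solving, g(x) = 3x³ + 3x² + 6x - 7.
Then g(-3) = -79.

-79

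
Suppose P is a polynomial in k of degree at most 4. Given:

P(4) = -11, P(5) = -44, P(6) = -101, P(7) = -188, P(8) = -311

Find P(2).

First differences: -33, -57, -87, -123. Second differences: -24, -30, -36. Third differences: -6, -6.
Level-3 differences are constant, so P has degree 3.
Fitting a degree-3 polynomial gives P(k) = -k³ + 3k² + k + 1.
Then P(2) = 7.

7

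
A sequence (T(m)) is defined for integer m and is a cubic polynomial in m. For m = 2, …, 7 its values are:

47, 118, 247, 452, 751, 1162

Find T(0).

7

First differences: 71, 129, 205, 299, 411. Second differences: 58, 76, 94, 112. Third differences: 18, 18, 18.
Level-3 differences are constant, so T has degree 3.
Fitting a degree-3 polynomial gives T(m) = 3m³ + 2m² + 4m + 7.
Then T(0) = 7.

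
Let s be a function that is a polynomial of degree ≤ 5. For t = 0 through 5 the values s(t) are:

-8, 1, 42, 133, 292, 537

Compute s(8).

1968

Write s(t) = at^5 + bt^4 + ct³ + dt² + et + p; the 6 given values yield a linear system in the 6 coefficients.
Solving, the top 2 coefficients vanish, and s(t) = 3t³ + 7t² - t - 8.
Then s(8) = 1968.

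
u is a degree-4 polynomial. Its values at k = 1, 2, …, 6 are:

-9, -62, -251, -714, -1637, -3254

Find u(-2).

-6

First differences: -53, -189, -463, -923, -1617. Second differences: -136, -274, -460, -694. Third differences: -138, -186, -234. Fourth differences: -48, -48.
Level-4 differences are constant, so u has degree 4.
Fitting a degree-4 polynomial gives u(k) = -2k^4 - 3k³ - 2k - 2.
Then u(-2) = -6.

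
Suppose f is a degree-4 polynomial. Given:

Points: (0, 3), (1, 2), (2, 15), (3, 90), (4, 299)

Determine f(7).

Write f(x) = ax^4 + bx³ + cx² + dx + e; the 5 given values yield a linear system in the 5 coefficients.
Solving, f(x) = x^4 + 2x³ - 6x² + 2x + 3.
Then f(7) = 2810.

2810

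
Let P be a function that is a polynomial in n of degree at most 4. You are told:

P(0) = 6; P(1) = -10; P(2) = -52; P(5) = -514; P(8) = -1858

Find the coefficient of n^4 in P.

0

Write P(n) = an^4 + bn³ + cn² + dn + e; the 5 given values yield a linear system in the 5 coefficients.
Solving, the leading coefficient vanishes, and P(n) = -3n³ - 4n² - 9n + 6.
The coefficient of n^4 is 0.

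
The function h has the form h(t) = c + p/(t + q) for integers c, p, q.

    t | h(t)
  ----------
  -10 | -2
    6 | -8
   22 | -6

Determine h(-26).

(h(t) − c)(t + q) = p for each data point; the three points give a linear system in c and q, then p follows.
Solving: c = -5, q = 2, p = -24, so h(t) = -5 − 24/(t + 2).
Then h(-26) = -5 − 24/(-24) = -4.

-4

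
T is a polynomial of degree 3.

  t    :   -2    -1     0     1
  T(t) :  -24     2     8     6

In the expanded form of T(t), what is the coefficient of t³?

2

Write T(t) = at³ + bt² + ct + d; the 4 given values yield a linear system in the 4 coefficients.
Solving, T(t) = 2t³ - 4t² + 8.
The coefficient of t³ is 2.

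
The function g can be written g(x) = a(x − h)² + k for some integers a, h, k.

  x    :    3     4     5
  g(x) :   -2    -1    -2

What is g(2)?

-5

First differences 1, -1; second difference -2 = 2a, so a = -1.
Expanding, the x-coefficient is −2ah = 2h; matching it to the data gives h = 4, and then k = -1.
So g(x) = -1(x − 4)² − 1.
g(2) = -1·(-2)² − 1 = -5.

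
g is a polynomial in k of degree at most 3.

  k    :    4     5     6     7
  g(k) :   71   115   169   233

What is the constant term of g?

-5

First differences: 44, 54, 64. Second differences: 10, 10.
Level-2 differences are constant, so g has degree 2.
Fitting a degree-2 polynomial gives g(k) = 5k² - k - 5.
The constant term is g(0) = -5.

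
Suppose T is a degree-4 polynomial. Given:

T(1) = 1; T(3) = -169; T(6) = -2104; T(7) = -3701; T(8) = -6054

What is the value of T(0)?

2

Write T(m) = am^4 + bm³ + cm² + dm + e; the 5 given values yield a linear system in the 5 coefficients.
Solving, T(m) = -m^4 - 4m³ + m² + 3m + 2.
Then T(0) = 2.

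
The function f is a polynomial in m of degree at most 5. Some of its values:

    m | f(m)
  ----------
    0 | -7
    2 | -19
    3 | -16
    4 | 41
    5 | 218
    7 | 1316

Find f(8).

Write f(m) = am^5 + bm^4 + cm³ + dm² + em + p; the 6 given values yield a linear system in the 6 coefficients.
Solving, the leading coefficient vanishes, and f(m) = m^4 - 3m³ - m² - 7.
Then f(8) = 2489.

2489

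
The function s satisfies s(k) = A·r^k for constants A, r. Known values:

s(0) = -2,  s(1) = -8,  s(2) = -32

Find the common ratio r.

Consecutive ratio: -8/(-2) = 4, and -32/(-8) = 4, so r = 4.
Then A·4^0 = -2 gives A = -2, and s(k) = -2·4^k.

4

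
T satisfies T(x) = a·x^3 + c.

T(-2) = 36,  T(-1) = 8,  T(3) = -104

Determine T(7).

-1368

From T(-2) = 36 and T(-1) = 8: -8a + c = 36 and -1a + c = 8.
Subtracting: 7a = -28, so a = -4; then c = 36 − (-4)·(-8) = 4.
So T(x) = -4x³ + 4, and T(7) = -1368.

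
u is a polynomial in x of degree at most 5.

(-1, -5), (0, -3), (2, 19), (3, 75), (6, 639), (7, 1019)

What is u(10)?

Write u(x) = ax^5 + bx^4 + cx³ + dx² + ex + p; the 6 given values yield a linear system in the 6 coefficients.
Solving, the top 2 coefficients vanish, and u(x) = 3x³ - x - 3.
Then u(10) = 2987.

2987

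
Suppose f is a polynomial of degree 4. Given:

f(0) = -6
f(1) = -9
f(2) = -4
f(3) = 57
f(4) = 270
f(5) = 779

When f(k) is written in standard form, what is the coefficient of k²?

First differences: -3, 5, 61, 213, 509. Second differences: 8, 56, 152, 296. Third differences: 48, 96, 144. Fourth differences: 48, 48.
Level-4 differences are constant, so f has degree 4.
Fitting a degree-4 polynomial gives f(k) = 2k^4 - 4k³ + 2k² - 3k - 6.
The coefficient of k² is 2.

2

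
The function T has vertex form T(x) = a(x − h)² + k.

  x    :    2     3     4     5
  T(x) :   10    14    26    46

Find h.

First differences 4, 12, 20; second difference 8 = 2a, so a = 4.
Expanding, the x-coefficient is −2ah = -8h; matching it to the data gives h = 2, and then k = 10.
So T(x) = 4(x − 2)² + 10.
Hence h = 2.

2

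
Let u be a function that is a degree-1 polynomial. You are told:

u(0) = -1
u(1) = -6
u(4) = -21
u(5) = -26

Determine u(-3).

Write u(n) = an + b; the 4 given values yield a linear system in the 2 coefficients.
Solving, u(n) = -5n - 1.
Then u(-3) = 14.

14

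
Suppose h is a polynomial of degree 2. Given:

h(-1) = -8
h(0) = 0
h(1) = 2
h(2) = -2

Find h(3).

-12

Write h(n) = an² + bn + c; the 4 given values yield a linear system in the 3 coefficients.
Solving, h(n) = -3n² + 5n.
Then h(3) = -12.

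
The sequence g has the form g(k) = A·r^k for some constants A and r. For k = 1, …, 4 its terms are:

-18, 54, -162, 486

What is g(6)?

Consecutive ratio: 54/(-18) = -3, and -162/54 = -3, so r = -3.
Then A·(-3)^1 = -18 gives A = 6, and g(k) = 6·(-3)^k.
g(6) = 6·(-3)^6 = 4374.

4374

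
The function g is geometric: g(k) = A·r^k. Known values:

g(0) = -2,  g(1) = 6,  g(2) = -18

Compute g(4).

-162

Consecutive ratio: 6/(-2) = -3, and -18/6 = -3, so r = -3.
Then A·(-3)^0 = -2 gives A = -2, and g(k) = -2·(-3)^k.
g(4) = -2·(-3)^4 = -162.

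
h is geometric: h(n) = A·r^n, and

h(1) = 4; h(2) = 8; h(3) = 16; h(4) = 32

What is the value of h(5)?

Consecutive ratio: 8/4 = 2, and 16/8 = 2, so r = 2.
Then A·2^1 = 4 gives A = 2, and h(n) = 2·2^n.
h(5) = 2·2^5 = 64.

64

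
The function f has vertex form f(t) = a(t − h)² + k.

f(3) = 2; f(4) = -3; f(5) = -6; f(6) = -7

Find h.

First differences -5, -3, -1; second difference 2 = 2a, so a = 1.
Expanding, the t-coefficient is −2ah = -2h; matching it to the data gives h = 6, and then k = -7.
So f(t) = 1(t − 6)² − 7.
Hence h = 6.

6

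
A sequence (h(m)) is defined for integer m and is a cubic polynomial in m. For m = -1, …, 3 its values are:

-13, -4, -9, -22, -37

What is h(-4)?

First differences: 9, -5, -13, -15. Second differences: -14, -8, -2. Third differences: 6, 6.
Level-3 differences are constant, so h has degree 3.
Fitting a degree-3 polynomial gives h(m) = m³ - 7m² + m - 4.
Then h(-4) = -184.

-184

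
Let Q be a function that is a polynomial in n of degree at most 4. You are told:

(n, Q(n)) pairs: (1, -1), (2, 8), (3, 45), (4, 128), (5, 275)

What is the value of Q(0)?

0

Write Q(n) = an^4 + bn³ + cn² + dn + e; the 5 given values yield a linear system in the 5 coefficients.
Solving, the leading coefficient vanishes, and Q(n) = 3n³ - 4n².
Then Q(0) = 0.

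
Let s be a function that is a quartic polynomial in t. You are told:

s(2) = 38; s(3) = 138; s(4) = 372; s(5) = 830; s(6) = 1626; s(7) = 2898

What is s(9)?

First differences: 100, 234, 458, 796, 1272. Second differences: 134, 224, 338, 476. Third differences: 90, 114, 138. Fourth differences: 24, 24.
Level-4 differences are constant, so s has degree 4.
Fitting a degree-4 polynomial gives s(t) = t^4 + t³ + 3t² + t.
Then s(9) = 7542.

7542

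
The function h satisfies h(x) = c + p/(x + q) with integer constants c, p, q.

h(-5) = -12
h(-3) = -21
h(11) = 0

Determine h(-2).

-39

(h(x) − c)(x + q) = p for each data point; the three points give a linear system in c and q, then p follows.
Solving: c = -3, q = 1, p = 36, so h(x) = -3 + 36/(x + 1).
Then h(-2) = -3 + 36/(-1) = -39.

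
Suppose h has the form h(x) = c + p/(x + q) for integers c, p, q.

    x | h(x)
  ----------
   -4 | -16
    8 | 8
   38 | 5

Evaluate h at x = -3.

(h(x) − c)(x + q) = p for each data point; the three points give a linear system in c and q, then p follows.
Solving: c = 4, q = 2, p = 40, so h(x) = 4 + 40/(x + 2).
Then h(-3) = 4 + 40/(-1) = -36.

-36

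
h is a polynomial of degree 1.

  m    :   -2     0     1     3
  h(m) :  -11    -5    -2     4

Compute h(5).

10

Write h(m) = am + b; the 4 given values yield a linear system in the 2 coefficients.
Solving, h(m) = 3m - 5.
Then h(5) = 10.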